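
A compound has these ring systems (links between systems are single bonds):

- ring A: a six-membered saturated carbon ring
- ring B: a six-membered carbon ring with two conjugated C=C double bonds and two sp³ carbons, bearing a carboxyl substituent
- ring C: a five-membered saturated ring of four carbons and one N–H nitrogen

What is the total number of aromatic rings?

Ring A has only sp³ atoms, so it is not fully conjugated — not aromatic (cyclohexane).
Ring B has two sp³ carbons, so it is not fully conjugated — not aromatic (1,3-cyclohexadiene).
Ring C has only sp³ atoms, so it is not fully conjugated — not aromatic (pyrrolidine).
No ring is aromatic. Total: 0.

0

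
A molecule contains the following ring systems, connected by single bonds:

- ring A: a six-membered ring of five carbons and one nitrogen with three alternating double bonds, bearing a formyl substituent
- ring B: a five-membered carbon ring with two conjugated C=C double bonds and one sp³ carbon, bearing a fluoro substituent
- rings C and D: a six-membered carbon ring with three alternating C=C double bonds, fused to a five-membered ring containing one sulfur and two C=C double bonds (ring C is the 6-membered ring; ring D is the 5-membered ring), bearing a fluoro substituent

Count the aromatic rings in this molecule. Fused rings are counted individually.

3

Ring A is fully conjugated (every ring atom contributes a p orbital); 3 ring double bonds give 6 π electrons. That satisfies 4n+2 with n=1, so ring A is aromatic (pyridine).
Ring B has one sp³ carbon, so it is not fully conjugated — not aromatic (cyclopentadiene).
Rings C and D form a fused bicyclic system (with one sulfur) with 9 sp² atoms and 10 π electrons from ring double bonds plus a heteroatom lone pair. 10 = 4(2)+2, so the system is aromatic and both rings count as aromatic (benzothiophene).
Aromatic: A, C, D. Total: 3.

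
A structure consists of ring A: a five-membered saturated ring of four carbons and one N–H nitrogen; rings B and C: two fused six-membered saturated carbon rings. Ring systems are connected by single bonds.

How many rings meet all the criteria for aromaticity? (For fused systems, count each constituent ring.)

0

Ring A has only sp³ atoms, so it is not fully conjugated — not aromatic (pyrrolidine).
Ring B has only sp³ atoms, so it is not fully conjugated — not aromatic (cyclohexane ring).
Ring C has only sp³ atoms, so it is not fully conjugated — not aromatic (cyclohexane ring).
No ring is aromatic. Total: 0.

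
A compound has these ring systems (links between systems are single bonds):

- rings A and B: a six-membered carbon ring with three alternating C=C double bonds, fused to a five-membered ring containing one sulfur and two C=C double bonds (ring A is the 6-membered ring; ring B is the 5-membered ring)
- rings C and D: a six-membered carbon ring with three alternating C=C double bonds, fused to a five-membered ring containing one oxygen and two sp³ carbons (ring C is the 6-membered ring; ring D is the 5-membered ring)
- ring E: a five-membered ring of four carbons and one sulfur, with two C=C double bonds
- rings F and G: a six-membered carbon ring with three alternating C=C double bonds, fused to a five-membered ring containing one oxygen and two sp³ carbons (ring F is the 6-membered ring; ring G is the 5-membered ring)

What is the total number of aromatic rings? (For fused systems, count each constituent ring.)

5

Rings A and B form a fused bicyclic system (with one sulfur) with 9 sp² atoms and 10 π electrons from ring double bonds plus a heteroatom lone pair. 10 = 4(2)+2, so the system is aromatic and both rings count as aromatic (benzothiophene).
Ring C is fully conjugated (every ring atom contributes a p orbital); 3 ring double bonds give 6 π electrons. Since 6 = 4n+2 (n=1), ring C is aromatic (benzene ring).
Ring D has two sp³ carbons, so it is not fully conjugated — not aromatic (oxolane ring).
Ring E is fully conjugated (every ring atom contributes a p orbital); 2 ring double bonds (4 π electrons) plus a heteroatom lone pair (2) give 6 π electrons. Since 6 = 4n+2 (n=1), ring E is aromatic (thiophene).
Ring F is fully conjugated (every ring atom contributes a p orbital); 3 ring double bonds give 6 π electrons. Since 6 = 4n+2 (n=1), ring F is aromatic (benzene ring).
Ring G has two sp³ carbons, so it is not fully conjugated — not aromatic (oxolane ring).
Aromatic: A, B, C, E, F. Total: 5.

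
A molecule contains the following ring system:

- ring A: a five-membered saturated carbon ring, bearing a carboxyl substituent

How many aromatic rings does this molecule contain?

Ring A has only sp³ atoms, so it is not fully conjugated — not aromatic (cyclopentane).

0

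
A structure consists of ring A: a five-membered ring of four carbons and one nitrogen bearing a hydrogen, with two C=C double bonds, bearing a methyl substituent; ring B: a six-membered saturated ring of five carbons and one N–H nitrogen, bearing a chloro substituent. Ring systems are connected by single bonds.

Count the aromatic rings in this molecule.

1

Ring A is fully conjugated (every ring atom contributes a p orbital); 2 ring double bonds (4 π electrons) plus a heteroatom lone pair (2) give 6 π electrons. Since 6 = 4n+2 (n=1), ring A is aromatic (pyrrole).
Ring B has only sp³ atoms, so it is not fully conjugated — not aromatic (piperidine).
Aromatic: A. Total: 1.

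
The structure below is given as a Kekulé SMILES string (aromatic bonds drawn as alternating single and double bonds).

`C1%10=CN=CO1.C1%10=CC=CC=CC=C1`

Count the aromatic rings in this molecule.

1

The SMILES encodes a five-membered ring with an oxygen at position 1 and a nitrogen at position 3 (in a C=N bond), with two double bonds; an eight-membered carbon ring with four alternating C=C double bonds.
The 5-membered ring with one oxygen and one =N– is planar and fully conjugated; 2 ring double bonds (4 π electrons) plus a heteroatom lone pair (2) give 6 π electrons. 6 = 4(1)+2, so it is aromatic (oxazole).
The 8-membered ring has only sp² ring atoms; a planar conformation would have a fully conjugated π system of 8 electrons. But 8 = 4(2), which is 4n not 4n+2, so it is not aromatic (cyclooctatetraene) — cyclooctatetraene distorts into a non-planar tub to avoid antiaromaticity.
1 of the 2 rings is aromatic. Total: 1.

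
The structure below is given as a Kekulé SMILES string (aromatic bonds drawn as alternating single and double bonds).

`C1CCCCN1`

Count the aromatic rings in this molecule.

The SMILES encodes a six-membered saturated ring of five carbons and one N–H nitrogen.
The 6-membered ring with one N–H has only sp³ atoms, so it is not fully conjugated — not aromatic (piperidine).

0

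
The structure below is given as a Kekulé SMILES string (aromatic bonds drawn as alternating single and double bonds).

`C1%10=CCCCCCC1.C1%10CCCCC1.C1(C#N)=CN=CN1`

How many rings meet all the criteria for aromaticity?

1

The SMILES encodes an eight-membered carbon ring with one C=C double bond; a six-membered saturated carbon ring; a five-membered ring with nitrogens at positions 1 and 3 (one bearing H, one in a C=N bond) and two double bonds.
The 8-membered ring has six sp³ carbons, so it is not fully conjugated — not aromatic (cyclooctene).
The 6-membered ring has only sp³ atoms, so it is not fully conjugated — not aromatic (cyclohexane).
The 5-membered ring with two nitrogens (one N–H, one =N–) has a continuous p-orbital overlap around the ring; 2 ring double bonds (4 π electrons) plus a heteroatom lone pair (2) give 6 π electrons. Since 6 = 4n+2 (n=1), it is aromatic (imidazole).
1 of the 3 rings is aromatic. Total: 1.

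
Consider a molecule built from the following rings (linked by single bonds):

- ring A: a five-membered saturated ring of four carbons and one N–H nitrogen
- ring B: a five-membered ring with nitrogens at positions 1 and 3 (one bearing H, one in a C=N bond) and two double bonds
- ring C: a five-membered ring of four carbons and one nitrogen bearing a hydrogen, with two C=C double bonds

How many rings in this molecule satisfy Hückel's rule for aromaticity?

Ring A has only sp³ atoms, so it is not fully conjugated — not aromatic (pyrrolidine).
Ring B is fully conjugated (every ring atom contributes a p orbital); 2 ring double bonds (4 π electrons) plus a heteroatom lone pair (2) give 6 π electrons. 6 = 4(1)+2, so ring B is aromatic (imidazole).
Ring C has a continuous p-orbital overlap around the ring; 2 ring double bonds (4 π electrons) plus a heteroatom lone pair (2) give 6 π electrons. Since 6 = 4n+2 (n=1), ring C is aromatic (pyrrole).
Aromatic: B, C. Total: 2.

2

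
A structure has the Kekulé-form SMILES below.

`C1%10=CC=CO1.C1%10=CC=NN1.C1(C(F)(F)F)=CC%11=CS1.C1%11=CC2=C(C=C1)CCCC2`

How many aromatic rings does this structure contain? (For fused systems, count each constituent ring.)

4

The SMILES encodes a five-membered ring of four carbons and one oxygen, with two C=C double bonds; a five-membered ring with two adjacent nitrogens (one bearing H, one in a double bond) and two double bonds; a five-membered ring of four carbons and one sulfur, with two C=C double bonds; a six-membered carbon ring with three alternating C=C double bonds, fused to a saturated six-membered carbon ring.
The 5-membered ring with one oxygen is planar and fully conjugated; 2 ring double bonds (4 π electrons) plus a heteroatom lone pair (2) give 6 π electrons. Since 6 = 4n+2 (n=1), it is aromatic (furan).
The 5-membered ring with two adjacent nitrogens (one N–H, one =N–) has a continuous p-orbital overlap around the ring; 2 ring double bonds (4 π electrons) plus a heteroatom lone pair (2) give 6 π electrons. 6 = 4(1)+2, so it is aromatic (pyrazole).
The 5-membered ring with one sulfur is planar and fully conjugated; 2 ring double bonds (4 π electrons) plus a heteroatom lone pair (2) give 6 π electrons. Since 6 = 4n+2 (n=1), it is aromatic (thiophene).
The 6-membered ring is planar and fully conjugated; 3 ring double bonds give 6 π electrons. That satisfies 4n+2 with n=1, so it is aromatic (benzene ring).
The second 6-membered ring has four sp³ carbons, so it is not fully conjugated — not aromatic (cyclohexane ring).
4 of the 5 rings are aromatic. Total: 4.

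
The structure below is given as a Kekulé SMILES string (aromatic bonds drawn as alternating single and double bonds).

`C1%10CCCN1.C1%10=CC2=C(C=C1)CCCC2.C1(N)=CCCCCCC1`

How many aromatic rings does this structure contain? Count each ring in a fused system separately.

1

The SMILES encodes a five-membered saturated ring of four carbons and one N–H nitrogen; a six-membered carbon ring with three alternating C=C double bonds, fused to a saturated six-membered carbon ring; an eight-membered carbon ring with one C=C double bond.
The 5-membered ring with one N–H has only sp³ atoms, so it is not fully conjugated — not aromatic (pyrrolidine).
The 6-membered ring is planar and fully conjugated; 3 ring double bonds give 6 π electrons. Since 6 = 4n+2 (n=1), it is aromatic (benzene ring).
The second 6-membered ring has four sp³ carbons, so it is not fully conjugated — not aromatic (cyclohexane ring).
The 8-membered ring has six sp³ carbons, so it is not fully conjugated — not aromatic (cyclooctene).
1 of the 4 rings is aromatic. Total: 1.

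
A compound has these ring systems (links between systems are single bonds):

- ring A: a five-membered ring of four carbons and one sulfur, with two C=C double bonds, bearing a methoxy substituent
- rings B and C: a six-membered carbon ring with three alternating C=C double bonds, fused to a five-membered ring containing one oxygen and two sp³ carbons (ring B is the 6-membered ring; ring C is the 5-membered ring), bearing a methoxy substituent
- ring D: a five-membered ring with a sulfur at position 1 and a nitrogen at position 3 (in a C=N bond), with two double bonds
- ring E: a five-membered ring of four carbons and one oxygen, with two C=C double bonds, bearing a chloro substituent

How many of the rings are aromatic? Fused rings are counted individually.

Ring A has a continuous p-orbital overlap around the ring; 2 ring double bonds (4 π electrons) plus a heteroatom lone pair (2) give 6 π electrons. That satisfies 4n+2 with n=1, so ring A is aromatic (thiophene).
Ring B is planar and fully conjugated; 3 ring double bonds give 6 π electrons. That satisfies 4n+2 with n=1, so ring B is aromatic (benzene ring).
Ring C has two sp³ carbons, so it is not fully conjugated — not aromatic (oxolane ring).
Ring D is planar and fully conjugated; 2 ring double bonds (4 π electrons) plus a heteroatom lone pair (2) give 6 π electrons. Since 6 = 4n+2 (n=1), ring D is aromatic (thiazole).
Ring E is fully conjugated (every ring atom contributes a p orbital); 2 ring double bonds (4 π electrons) plus a heteroatom lone pair (2) give 6 π electrons. That satisfies 4n+2 with n=1, so ring E is aromatic (furan).
Aromatic: A, B, D, E. Total: 4.

4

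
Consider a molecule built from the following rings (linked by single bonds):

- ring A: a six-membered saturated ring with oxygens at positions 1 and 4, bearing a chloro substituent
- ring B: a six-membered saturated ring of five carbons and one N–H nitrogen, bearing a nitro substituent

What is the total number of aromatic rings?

Ring A has only sp³ atoms, so it is not fully conjugated — not aromatic (1,4-dioxane).
Ring B has only sp³ atoms, so it is not fully conjugated — not aromatic (piperidine).
No ring is aromatic. Total: 0.

0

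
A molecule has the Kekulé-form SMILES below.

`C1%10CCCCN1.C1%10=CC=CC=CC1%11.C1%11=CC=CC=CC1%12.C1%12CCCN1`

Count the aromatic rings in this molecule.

0

The SMILES encodes a six-membered saturated ring of five carbons and one N–H nitrogen; a seven-membered carbon ring with three C=C double bonds and one sp³ carbon; a seven-membered carbon ring with three C=C double bonds and one sp³ carbon; a five-membered saturated ring of four carbons and one N–H nitrogen.
The 6-membered ring with one N–H has only sp³ atoms, so it is not fully conjugated — not aromatic (piperidine).
The 7-membered ring has one sp³ carbon, so it is not fully conjugated — not aromatic (cycloheptatriene).
The second 7-membered ring has one sp³ carbon, so it is not fully conjugated — not aromatic (cycloheptatriene).
The 5-membered ring with one N–H has only sp³ atoms, so it is not fully conjugated — not aromatic (pyrrolidine).
None of the rings are aromatic. Total: 0.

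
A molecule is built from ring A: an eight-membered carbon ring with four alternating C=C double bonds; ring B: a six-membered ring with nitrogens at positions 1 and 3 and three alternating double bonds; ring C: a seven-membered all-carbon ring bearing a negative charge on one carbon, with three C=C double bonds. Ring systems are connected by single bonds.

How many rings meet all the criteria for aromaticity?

1

Ring A has only sp² ring atoms; a planar conformation would have a fully conjugated π system of 8 electrons. But 8 = 4(2), which is 4n not 4n+2, so ring A is not aromatic (cyclooctatetraene) — cyclooctatetraene distorts into a non-planar tub to avoid antiaromaticity.
Ring B has a continuous p-orbital overlap around the ring; 3 ring double bonds give 6 π electrons. 6 = 4(1)+2, so ring B is aromatic (pyrimidine).
Ring C has only sp² ring atoms; a planar conformation would have a fully conjugated π system of 8 electrons. But 8 = 4(2), which is 4n not 4n+2, so ring C is not aromatic (cycloheptatrienyl anion).
Aromatic: B. Total: 1.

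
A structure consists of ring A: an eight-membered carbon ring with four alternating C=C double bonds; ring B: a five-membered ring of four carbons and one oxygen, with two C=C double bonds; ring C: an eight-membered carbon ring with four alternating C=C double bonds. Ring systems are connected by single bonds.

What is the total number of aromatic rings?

1

Ring A has only sp² ring atoms; a planar conformation would have a fully conjugated π system of 8 electrons. But 8 = 4(2), which is 4n not 4n+2, so ring A is not aromatic (cyclooctatetraene) — cyclooctatetraene distorts into a non-planar tub to avoid antiaromaticity.
Ring B is planar and fully conjugated; 2 ring double bonds (4 π electrons) plus a heteroatom lone pair (2) give 6 π electrons. 6 = 4(1)+2, so ring B is aromatic (furan).
Ring C has only sp² ring atoms; a planar conformation would have a fully conjugated π system of 8 electrons. But 8 = 4(2), which is 4n not 4n+2, so ring C is not aromatic (cyclooctatetraene) — cyclooctatetraene distorts into a non-planar tub to avoid antiaromaticity.
Aromatic: B. Total: 1.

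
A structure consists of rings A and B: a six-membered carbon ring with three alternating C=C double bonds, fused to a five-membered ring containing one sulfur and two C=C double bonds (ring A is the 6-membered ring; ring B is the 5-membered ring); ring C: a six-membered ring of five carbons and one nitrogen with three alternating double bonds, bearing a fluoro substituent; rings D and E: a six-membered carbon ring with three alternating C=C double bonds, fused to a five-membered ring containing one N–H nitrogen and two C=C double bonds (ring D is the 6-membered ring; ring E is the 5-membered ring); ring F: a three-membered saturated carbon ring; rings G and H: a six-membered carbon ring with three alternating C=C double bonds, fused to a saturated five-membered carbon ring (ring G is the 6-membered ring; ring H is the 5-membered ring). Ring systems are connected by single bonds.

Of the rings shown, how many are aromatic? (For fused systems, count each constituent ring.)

Rings A and B form a fused bicyclic system (with one sulfur) with 9 sp² atoms and 10 π electrons from ring double bonds plus a heteroatom lone pair. 10 = 4(2)+2, so the system is aromatic and both rings count as aromatic (benzothiophene).
Ring C is fully conjugated (every ring atom contributes a p orbital); 3 ring double bonds give 6 π electrons. That satisfies 4n+2 with n=1, so ring C is aromatic (pyridine).
Rings D and E form a fused bicyclic system (with one N–H) with 9 sp² atoms and 10 π electrons from ring double bonds plus a heteroatom lone pair. 10 = 4(2)+2, so the system is aromatic and both rings count as aromatic (indole).
Ring F has only sp³ atoms, so it is not fully conjugated — not aromatic (cyclopropane).
Ring G is fully conjugated (every ring atom contributes a p orbital); 3 ring double bonds give 6 π electrons. 6 = 4(1)+2, so ring G is aromatic (benzene ring).
Ring H has three sp³ carbons, so it is not fully conjugated — not aromatic (cyclopentane ring).
Aromatic: A, B, C, D, E, G. Total: 6.

6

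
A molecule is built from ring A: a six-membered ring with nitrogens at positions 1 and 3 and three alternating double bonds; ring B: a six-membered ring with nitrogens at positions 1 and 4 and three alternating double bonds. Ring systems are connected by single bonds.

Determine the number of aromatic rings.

Ring A is fully conjugated (every ring atom contributes a p orbital); 3 ring double bonds give 6 π electrons. That satisfies 4n+2 with n=1, so ring A is aromatic (pyrimidine).
Ring B has a continuous p-orbital overlap around the ring; 3 ring double bonds give 6 π electrons. Since 6 = 4n+2 (n=1), ring B is aromatic (pyrazine).
Aromatic: A, B. Total: 2.

2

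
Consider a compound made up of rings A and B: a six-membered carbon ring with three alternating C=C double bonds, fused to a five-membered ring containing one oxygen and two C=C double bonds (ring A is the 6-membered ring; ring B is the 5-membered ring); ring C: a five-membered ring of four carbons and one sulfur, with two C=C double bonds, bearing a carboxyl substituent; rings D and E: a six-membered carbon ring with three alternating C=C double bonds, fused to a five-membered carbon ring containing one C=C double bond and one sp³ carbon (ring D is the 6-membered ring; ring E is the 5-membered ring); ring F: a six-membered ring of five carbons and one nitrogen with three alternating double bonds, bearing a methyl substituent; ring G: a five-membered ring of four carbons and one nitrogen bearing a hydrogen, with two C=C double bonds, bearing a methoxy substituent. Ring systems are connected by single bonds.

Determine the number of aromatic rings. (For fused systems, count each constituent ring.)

6

Rings A and B form a fused bicyclic system (with one oxygen) with 9 sp² atoms and 10 π electrons from ring double bonds plus a heteroatom lone pair. 10 = 4(2)+2, so the system is aromatic and both rings count as aromatic (benzofuran).
Ring C has a continuous p-orbital overlap around the ring; 2 ring double bonds (4 π electrons) plus a heteroatom lone pair (2) give 6 π electrons. Since 6 = 4n+2 (n=1), ring C is aromatic (thiophene).
Ring D is planar and fully conjugated; 3 ring double bonds give 6 π electrons. Since 6 = 4n+2 (n=1), ring D is aromatic (benzene ring).
Ring E has one sp³ carbon, so it is not fully conjugated — not aromatic (cyclopentene ring).
Ring F is planar and fully conjugated; 3 ring double bonds give 6 π electrons. Since 6 = 4n+2 (n=1), ring F is aromatic (pyridine).
Ring G has a continuous p-orbital overlap around the ring; 2 ring double bonds (4 π electrons) plus a heteroatom lone pair (2) give 6 π electrons. 6 = 4(1)+2, so ring G is aromatic (pyrrole).
Aromatic: A, B, C, D, F, G. Total: 6.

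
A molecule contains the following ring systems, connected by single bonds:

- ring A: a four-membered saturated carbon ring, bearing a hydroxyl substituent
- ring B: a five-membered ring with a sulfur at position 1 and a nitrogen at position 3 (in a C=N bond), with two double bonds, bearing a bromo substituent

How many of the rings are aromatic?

Ring A has only sp³ atoms, so it is not fully conjugated — not aromatic (cyclobutane).
Ring B is planar and fully conjugated; 2 ring double bonds (4 π electrons) plus a heteroatom lone pair (2) give 6 π electrons. That satisfies 4n+2 with n=1, so ring B is aromatic (thiazole).
Aromatic: B. Total: 1.

1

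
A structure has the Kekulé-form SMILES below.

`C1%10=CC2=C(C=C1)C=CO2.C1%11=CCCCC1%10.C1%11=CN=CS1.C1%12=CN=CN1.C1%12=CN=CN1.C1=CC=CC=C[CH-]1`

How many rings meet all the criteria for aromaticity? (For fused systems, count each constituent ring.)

5

The SMILES encodes a six-membered carbon ring with three alternating C=C double bonds, fused to a five-membered ring containing one oxygen and two C=C double bonds; a six-membered carbon ring with one C=C double bond; a five-membered ring with a sulfur at position 1 and a nitrogen at position 3 (in a C=N bond), with two double bonds; a five-membered ring with nitrogens at positions 1 and 3 (one bearing H, one in a C=N bond) and two double bonds; a five-membered ring with nitrogens at positions 1 and 3 (one bearing H, one in a C=N bond) and two double bonds; a seven-membered all-carbon ring bearing a negative charge on one carbon, with three C=C double bonds.
The fused 6/5-membered bicyclic (with one oxygen) is a single π system with 9 sp² atoms and 10 π electrons from ring double bonds plus a heteroatom lone pair. 10 = 4(2)+2, so the system is aromatic and both rings count as aromatic (benzofuran).
The 6-membered ring has four sp³ carbons, so it is not fully conjugated — not aromatic (cyclohexene).
The 5-membered ring with one sulfur and one =N– has a continuous p-orbital overlap around the ring; 2 ring double bonds (4 π electrons) plus a heteroatom lone pair (2) give 6 π electrons. 6 = 4(1)+2, so it is aromatic (thiazole).
The 5-membered ring with two nitrogens (one N–H, one =N–) has a continuous p-orbital overlap around the ring; 2 ring double bonds (4 π electrons) plus a heteroatom lone pair (2) give 6 π electrons. That satisfies 4n+2 with n=1, so it is aromatic (imidazole).
The second 5-membered ring with two nitrogens (one N–H, one =N–) is planar and fully conjugated; 2 ring double bonds (4 π electrons) plus a heteroatom lone pair (2) give 6 π electrons. That satisfies 4n+2 with n=1, so it is aromatic (imidazole).
The 7-membered ring has only sp² ring atoms; a planar conformation would have a fully conjugated π system of 8 electrons. But 8 = 4(2), which is 4n not 4n+2, so it is not aromatic (cycloheptatrienyl anion).
5 of the 7 rings are aromatic. Total: 5.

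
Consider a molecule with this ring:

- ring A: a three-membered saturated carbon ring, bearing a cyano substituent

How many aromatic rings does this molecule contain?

Ring A has only sp³ atoms, so it is not fully conjugated — not aromatic (cyclopropane).

0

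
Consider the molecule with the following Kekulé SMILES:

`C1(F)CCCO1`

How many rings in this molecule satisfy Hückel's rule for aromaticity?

0

The SMILES encodes a five-membered saturated ring of four carbons and one oxygen.
The 5-membered ring with one oxygen has only sp³ atoms, so it is not fully conjugated — not aromatic (tetrahydrofuran).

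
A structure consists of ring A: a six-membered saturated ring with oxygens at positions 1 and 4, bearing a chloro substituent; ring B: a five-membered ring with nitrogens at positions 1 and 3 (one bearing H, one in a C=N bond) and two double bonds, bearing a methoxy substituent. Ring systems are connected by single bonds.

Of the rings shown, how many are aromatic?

Ring A has only sp³ atoms, so it is not fully conjugated — not aromatic (1,4-dioxane).
Ring B has a continuous p-orbital overlap around the ring; 2 ring double bonds (4 π electrons) plus a heteroatom lone pair (2) give 6 π electrons. Since 6 = 4n+2 (n=1), ring B is aromatic (imidazole).
Aromatic: B. Total: 1.

1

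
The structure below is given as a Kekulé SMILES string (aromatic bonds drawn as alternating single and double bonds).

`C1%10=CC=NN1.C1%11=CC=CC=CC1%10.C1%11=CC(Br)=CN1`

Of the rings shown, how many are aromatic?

2

The SMILES encodes a five-membered ring with two adjacent nitrogens (one bearing H, one in a double bond) and two double bonds; a seven-membered carbon ring with three C=C double bonds and one sp³ carbon; a five-membered ring of four carbons and one nitrogen bearing a hydrogen, with two C=C double bonds.
The 5-membered ring with two adjacent nitrogens (one N–H, one =N–) is fully conjugated (every ring atom contributes a p orbital); 2 ring double bonds (4 π electrons) plus a heteroatom lone pair (2) give 6 π electrons. 6 = 4(1)+2, so it is aromatic (pyrazole).
The 7-membered ring has one sp³ carbon, so it is not fully conjugated — not aromatic (cycloheptatriene).
The 5-membered ring with one N–H has a continuous p-orbital overlap around the ring; 2 ring double bonds (4 π electrons) plus a heteroatom lone pair (2) give 6 π electrons. Since 6 = 4n+2 (n=1), it is aromatic (pyrrole).
2 of the 3 rings are aromatic. Total: 2.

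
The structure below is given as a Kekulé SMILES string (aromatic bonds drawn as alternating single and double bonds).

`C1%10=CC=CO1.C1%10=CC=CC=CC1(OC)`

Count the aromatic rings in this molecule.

The SMILES encodes a five-membered ring of four carbons and one oxygen, with two C=C double bonds; a seven-membered carbon ring with three C=C double bonds and one sp³ carbon.
The 5-membered ring with one oxygen has a continuous p-orbital overlap around the ring; 2 ring double bonds (4 π electrons) plus a heteroatom lone pair (2) give 6 π electrons. Since 6 = 4n+2 (n=1), it is aromatic (furan).
The 7-membered ring has one sp³ carbon, so it is not fully conjugated — not aromatic (cycloheptatriene).
1 of the 2 rings is aromatic. Total: 1.

1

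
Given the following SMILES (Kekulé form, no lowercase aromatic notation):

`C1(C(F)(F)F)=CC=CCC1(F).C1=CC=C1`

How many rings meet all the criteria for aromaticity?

0

The SMILES encodes a six-membered carbon ring with two conjugated C=C double bonds and two sp³ carbons; a four-membered carbon ring with two alternating C=C double bonds.
The 6-membered ring has two sp³ carbons, so it is not fully conjugated — not aromatic (1,3-cyclohexadiene).
The 4-membered ring has only sp² ring atoms; a planar conformation would have a fully conjugated π system of 4 electrons. But 4 = 4(1), which is 4n not 4n+2, so it is not aromatic (cyclobutadiene) — cyclobutadiene is antiaromatic and distorts to a rectangle.
None of the rings are aromatic. Total: 0.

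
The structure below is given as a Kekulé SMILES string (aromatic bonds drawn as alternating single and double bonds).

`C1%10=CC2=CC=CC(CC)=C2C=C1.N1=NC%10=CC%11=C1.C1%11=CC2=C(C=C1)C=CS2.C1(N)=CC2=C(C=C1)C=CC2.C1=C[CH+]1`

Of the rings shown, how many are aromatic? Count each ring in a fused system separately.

7

The SMILES encodes two fused six-membered carbon rings, each with three alternating C=C double bonds; a six-membered ring with two adjacent nitrogens and three alternating double bonds; a six-membered carbon ring with three alternating C=C double bonds, fused to a five-membered ring containing one sulfur and two C=C double bonds; a six-membered carbon ring with three alternating C=C double bonds, fused to a five-membered carbon ring containing one C=C double bond and one sp³ carbon; a three-membered all-carbon ring bearing a positive charge on one carbon, with one C=C double bond.
The fused 6/6-membered bicyclic is a single π system with 10 sp² atoms and 10 π electrons from ring double bonds. 10 = 4(2)+2, so the system is aromatic and both rings count as aromatic (naphthalene).
The 6-membered ring with two nitrogens (1,2) has a continuous p-orbital overlap around the ring; 3 ring double bonds give 6 π electrons. 6 = 4(1)+2, so it is aromatic (pyridazine).
The fused 6/5-membered bicyclic (with one sulfur) is a single π system with 9 sp² atoms and 10 π electrons from ring double bonds plus a heteroatom lone pair. 10 = 4(2)+2, so the system is aromatic and both rings count as aromatic (benzothiophene).
The 6-membered ring has a continuous p-orbital overlap around the ring; 3 ring double bonds give 6 π electrons. That satisfies 4n+2 with n=1, so it is aromatic (benzene ring).
The 5-membered ring has one sp³ carbon, so it is not fully conjugated — not aromatic (cyclopentene ring).
The 3-membered ring has a continuous p-orbital overlap around the ring; 1 ring double bond (2 π electrons) plus the carbocation's empty p orbital (0, but keeps the ring conjugated) give 2 π electrons. 2 = 4(0)+2, so it is aromatic (cyclopropenyl cation).
7 of the 8 rings are aromatic. Total: 7.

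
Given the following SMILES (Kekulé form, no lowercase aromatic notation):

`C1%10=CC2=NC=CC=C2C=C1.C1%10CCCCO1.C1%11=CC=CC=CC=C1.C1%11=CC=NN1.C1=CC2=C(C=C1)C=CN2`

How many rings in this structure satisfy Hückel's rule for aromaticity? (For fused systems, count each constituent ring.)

5

The SMILES encodes two fused six-membered rings, each with three alternating double bonds; one ring is all carbon and the other has one ring nitrogen; a six-membered saturated ring of five carbons and one oxygen; an eight-membered carbon ring with four alternating C=C double bonds; a five-membered ring with two adjacent nitrogens (one bearing H, one in a double bond) and two double bonds; a six-membered carbon ring with three alternating C=C double bonds, fused to a five-membered ring containing one N–H nitrogen and two C=C double bonds.
The fused 6/6-membered bicyclic (with one nitrogen) is a single π system with 10 sp² atoms and 10 π electrons from ring double bonds. 10 = 4(2)+2, so the system is aromatic and both rings count as aromatic (quinoline).
The 6-membered ring with one oxygen has only sp³ atoms, so it is not fully conjugated — not aromatic (tetrahydropyran).
The 8-membered ring has only sp² ring atoms; a planar conformation would have a fully conjugated π system of 8 electrons. But 8 = 4(2), which is 4n not 4n+2, so it is not aromatic (cyclooctatetraene) — cyclooctatetraene distorts into a non-planar tub to avoid antiaromaticity.
The 5-membered ring with two adjacent nitrogens (one N–H, one =N–) is fully conjugated (every ring atom contributes a p orbital); 2 ring double bonds (4 π electrons) plus a heteroatom lone pair (2) give 6 π electrons. 6 = 4(1)+2, so it is aromatic (pyrazole).
The fused 6/5-membered bicyclic (with one N–H) is a single π system with 9 sp² atoms and 10 π electrons from ring double bonds plus a heteroatom lone pair. 10 = 4(2)+2, so the system is aromatic and both rings count as aromatic (indole).
5 of the 7 rings are aromatic. Total: 5.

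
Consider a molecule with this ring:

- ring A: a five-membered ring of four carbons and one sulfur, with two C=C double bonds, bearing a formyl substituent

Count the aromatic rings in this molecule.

Ring A is fully conjugated (every ring atom contributes a p orbital); 2 ring double bonds (4 π electrons) plus a heteroatom lone pair (2) give 6 π electrons. That satisfies 4n+2 with n=1, so ring A is aromatic (thiophene).

1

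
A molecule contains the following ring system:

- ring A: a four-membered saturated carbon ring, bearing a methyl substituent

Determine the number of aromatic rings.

Ring A has only sp³ atoms, so it is not fully conjugated — not aromatic (cyclobutane).

0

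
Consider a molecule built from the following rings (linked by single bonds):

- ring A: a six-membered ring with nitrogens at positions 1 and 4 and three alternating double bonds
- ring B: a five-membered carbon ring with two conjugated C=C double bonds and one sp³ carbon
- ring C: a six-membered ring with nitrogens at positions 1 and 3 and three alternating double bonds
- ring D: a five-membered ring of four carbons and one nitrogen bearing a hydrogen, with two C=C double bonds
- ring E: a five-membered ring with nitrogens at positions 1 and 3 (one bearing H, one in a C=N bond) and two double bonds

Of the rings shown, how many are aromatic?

Ring A is planar and fully conjugated; 3 ring double bonds give 6 π electrons. Since 6 = 4n+2 (n=1), ring A is aromatic (pyrazine).
Ring B has one sp³ carbon, so it is not fully conjugated — not aromatic (cyclopentadiene).
Ring C has a continuous p-orbital overlap around the ring; 3 ring double bonds give 6 π electrons. That satisfies 4n+2 with n=1, so ring C is aromatic (pyrimidine).
Ring D is planar and fully conjugated; 2 ring double bonds (4 π electrons) plus a heteroatom lone pair (2) give 6 π electrons. Since 6 = 4n+2 (n=1), ring D is aromatic (pyrrole).
Ring E is planar and fully conjugated; 2 ring double bonds (4 π electrons) plus a heteroatom lone pair (2) give 6 π electrons. That satisfies 4n+2 with n=1, so ring E is aromatic (imidazole).
Aromatic: A, C, D, E. Total: 4.

4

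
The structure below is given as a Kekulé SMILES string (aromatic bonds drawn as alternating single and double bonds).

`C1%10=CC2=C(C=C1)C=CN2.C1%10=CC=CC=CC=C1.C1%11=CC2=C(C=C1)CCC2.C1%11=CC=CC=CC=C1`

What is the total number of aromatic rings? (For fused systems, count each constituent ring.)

3

The SMILES encodes a six-membered carbon ring with three alternating C=C double bonds, fused to a five-membered ring containing one N–H nitrogen and two C=C double bonds; an eight-membered carbon ring with four alternating C=C double bonds; a six-membered carbon ring with three alternating C=C double bonds, fused to a saturated five-membered carbon ring; an eight-membered carbon ring with four alternating C=C double bonds.
The fused 6/5-membered bicyclic (with one N–H) is a single π system with 9 sp² atoms and 10 π electrons from ring double bonds plus a heteroatom lone pair. 10 = 4(2)+2, so the system is aromatic and both rings count as aromatic (indole).
The 8-membered ring has only sp² ring atoms; a planar conformation would have a fully conjugated π system of 8 electrons. But 8 = 4(2), which is 4n not 4n+2, so it is not aromatic (cyclooctatetraene) — cyclooctatetraene distorts into a non-planar tub to avoid antiaromaticity.
The 6-membered ring is planar and fully conjugated; 3 ring double bonds give 6 π electrons. That satisfies 4n+2 with n=1, so it is aromatic (benzene ring).
The 5-membered ring has three sp³ carbons, so it is not fully conjugated — not aromatic (cyclopentane ring).
The second 8-membered ring has only sp² ring atoms; a planar conformation would have a fully conjugated π system of 8 electrons. But 8 = 4(2), which is 4n not 4n+2, so it is not aromatic (cyclooctatetraene) — cyclooctatetraene distorts into a non-planar tub to avoid antiaromaticity.
3 of the 6 rings are aromatic. Total: 3.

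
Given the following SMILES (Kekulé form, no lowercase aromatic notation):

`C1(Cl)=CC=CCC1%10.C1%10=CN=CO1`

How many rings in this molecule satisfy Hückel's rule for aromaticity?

1

The SMILES encodes a six-membered carbon ring with two conjugated C=C double bonds and two sp³ carbons; a five-membered ring with an oxygen at position 1 and a nitrogen at position 3 (in a C=N bond), with two double bonds.
The 6-membered ring has two sp³ carbons, so it is not fully conjugated — not aromatic (1,3-cyclohexadiene).
The 5-membered ring with one oxygen and one =N– has a continuous p-orbital overlap around the ring; 2 ring double bonds (4 π electrons) plus a heteroatom lone pair (2) give 6 π electrons. That satisfies 4n+2 with n=1, so it is aromatic (oxazole).
1 of the 2 rings is aromatic. Total: 1.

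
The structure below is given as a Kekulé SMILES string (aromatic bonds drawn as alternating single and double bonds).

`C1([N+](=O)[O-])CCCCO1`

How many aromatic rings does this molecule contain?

The SMILES encodes a six-membered saturated ring of five carbons and one oxygen.
The 6-membered ring with one oxygen has only sp³ atoms, so it is not fully conjugated — not aromatic (tetrahydropyran).

0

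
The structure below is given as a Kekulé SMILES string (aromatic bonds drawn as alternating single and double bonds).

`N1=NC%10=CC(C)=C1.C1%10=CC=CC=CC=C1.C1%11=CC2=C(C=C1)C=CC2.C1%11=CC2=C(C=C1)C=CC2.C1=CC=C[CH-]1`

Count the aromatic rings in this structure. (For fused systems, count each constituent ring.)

The SMILES encodes a six-membered ring with two adjacent nitrogens and three alternating double bonds; an eight-membered carbon ring with four alternating C=C double bonds; a six-membered carbon ring with three alternating C=C double bonds, fused to a five-membered carbon ring containing one C=C double bond and one sp³ carbon; a six-membered carbon ring with three alternating C=C double bonds, fused to a five-membered carbon ring containing one C=C double bond and one sp³ carbon; a five-membered all-carbon ring bearing a negative charge on one carbon, with two C=C double bonds.
The 6-membered ring with two nitrogens (1,2) is planar and fully conjugated; 3 ring double bonds give 6 π electrons. That satisfies 4n+2 with n=1, so it is aromatic (pyridazine).
The 8-membered ring has only sp² ring atoms; a planar conformation would have a fully conjugated π system of 8 electrons. But 8 = 4(2), which is 4n not 4n+2, so it is not aromatic (cyclooctatetraene) — cyclooctatetraene distorts into a non-planar tub to avoid antiaromaticity.
The 6-membered ring is planar and fully conjugated; 3 ring double bonds give 6 π electrons. 6 = 4(1)+2, so it is aromatic (benzene ring).
The 5-membered ring has one sp³ carbon, so it is not fully conjugated — not aromatic (cyclopentene ring).
The second 6-membered ring is planar and fully conjugated; 3 ring double bonds give 6 π electrons. 6 = 4(1)+2, so it is aromatic (benzene ring).
The second 5-membered ring has one sp³ carbon, so it is not fully conjugated — not aromatic (cyclopentene ring).
The third 5-membered ring has a continuous p-orbital overlap around the ring; 2 ring double bonds (4 π electrons) plus the carbanion lone pair (2) give 6 π electrons. That satisfies 4n+2 with n=1, so it is aromatic (cyclopentadienyl anion).
4 of the 7 rings are aromatic. Total: 4.

4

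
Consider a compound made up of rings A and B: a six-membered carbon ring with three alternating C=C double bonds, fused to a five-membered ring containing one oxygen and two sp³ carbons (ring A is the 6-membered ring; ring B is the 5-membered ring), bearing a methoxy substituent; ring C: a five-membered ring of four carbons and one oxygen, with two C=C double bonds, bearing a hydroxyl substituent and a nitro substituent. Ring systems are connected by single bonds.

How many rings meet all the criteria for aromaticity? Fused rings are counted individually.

2

Ring A is fully conjugated (every ring atom contributes a p orbital); 3 ring double bonds give 6 π electrons. That satisfies 4n+2 with n=1, so ring A is aromatic (benzene ring).
Ring B has two sp³ carbons, so it is not fully conjugated — not aromatic (oxolane ring).
Ring C is fully conjugated (every ring atom contributes a p orbital); 2 ring double bonds (4 π electrons) plus a heteroatom lone pair (2) give 6 π electrons. That satisfies 4n+2 with n=1, so ring C is aromatic (furan).
Aromatic: A, C. Total: 2.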